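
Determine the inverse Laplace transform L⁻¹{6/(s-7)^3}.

L⁻¹{n!/(s-a)^(n+1)} = t^n·e^(at) with n=2, a=7. So L⁻¹{2/(s-7)^3} = t^2·e^(7t), and L⁻¹{6/(s-7)^3} = (6/2)·t^2·e^(7t) = 3·t^2·e^(7t)

Final answer: 3·t^2·e^(7t)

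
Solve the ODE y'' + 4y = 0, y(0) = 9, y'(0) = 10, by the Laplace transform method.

L{y''} + 4L{y} = 0. s²Y - 9s - 10 + 4Y = 0. Y(s² + 4) = 9s + 10. Y = (9s + 10)/(s² + 4). Inverting: y(t) = 9cos(2t) + 5sin(2t)

Final answer: y(t) = 9cos(2t) + 5sin(2t)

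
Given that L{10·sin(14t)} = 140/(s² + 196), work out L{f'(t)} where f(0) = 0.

L{f'(t)} = s·F(s) - f(0) = s·140/(s² + 196) - 0 = 140s/(s² + 196)

Final answer: 140s/(s² + 196)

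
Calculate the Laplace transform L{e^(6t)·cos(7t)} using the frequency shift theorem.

Frequency shift: L{e^(at)f(t)} = F(s-a). L{e^(6t)·cos(7t)} = (s-6)/((s-6)² + 49)

Final answer: (s-6)/((s-6)² + 49)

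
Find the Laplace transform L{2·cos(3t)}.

L{cos(ωt)} = s/(s² + ω²), so L{cos(3t)} = s/(s² + 9). Then L{2·cos(3t)} = 2·s/(s² + 9) = 2s/(s² + 9)

Final answer: 2s/(s² + 9)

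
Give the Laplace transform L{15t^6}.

L{15t^6} = 15 · L{t^6} = 15 · 720/s^7 = 10800/s^7

Final answer: 10800/s^7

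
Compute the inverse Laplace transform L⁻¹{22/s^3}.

L⁻¹{n!/s^(n+1)} = t^n with n=2. So L⁻¹{2/s^3} = t^2, and L⁻¹{22/s^3} = (22/2)·t^2 = 11·t^2

Final answer: 11·t^2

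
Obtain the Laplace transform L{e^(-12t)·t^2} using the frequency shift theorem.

L{e^(at)·t^n} = n!/(s-a)^(n+1), so L{e^(-12t)·t^2} = 2/(s+12)^3

Final answer: 2/(s+12)^3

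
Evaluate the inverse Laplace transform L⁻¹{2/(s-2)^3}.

L⁻¹{n!/(s-a)^(n+1)} = t^n·e^(at), so L⁻¹{2/(s-2)^3} = t^2·e^(2t)

Final answer: t^2·e^(2t)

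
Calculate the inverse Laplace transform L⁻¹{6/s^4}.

L⁻¹{n!/s^(n+1)} = t^n with n=3. So L⁻¹{6/s^4} = t^3

Final answer: t^3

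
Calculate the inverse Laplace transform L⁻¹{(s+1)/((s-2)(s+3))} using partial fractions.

Using partial fractions, f(t) = (3e^(2t) + 2e^(-3t))/5

Final answer: (3e^(2t) + 2e^(-3t))/5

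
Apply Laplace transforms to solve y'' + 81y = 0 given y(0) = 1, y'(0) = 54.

L{y''} + 81L{y} = 0. s²Y - s - 54 + 81Y = 0. Y(s² + 81) = s + 54. Y = (s + 54)/(s² + 81). Inverting: y(t) = cos(9t) + 6sin(9t)

Final answer: y(t) = cos(9t) + 6sin(9t)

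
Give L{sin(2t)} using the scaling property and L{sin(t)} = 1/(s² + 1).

Using L{f(at)} = (1/a)F(s/a) with a=2: L{sin(2t)} = (1/2) · 1/((s/2)² + 1) = (1/2) · 1·4/(s² + 4) = 2/(s² + 4)

Final answer: 2/(s² + 4)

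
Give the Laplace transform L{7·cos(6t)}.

L{cos(ωt)} = s/(s² + ω²), so L{cos(6t)} = s/(s² + 36). Then L{7·cos(6t)} = 7·s/(s² + 36) = 7s/(s² + 36)

Final answer: 7s/(s² + 36)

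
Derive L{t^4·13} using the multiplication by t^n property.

L{13} = 13/s. d^1/ds^1[1/s] = -1/s². d^2/ds^2[1/s] = 2/s^3. d^3/ds^3[1/s] = -6/s^4. d^4/ds^4[1/s] = 24/s^5. So L{t^4} = (-1)^{4}·24/s^5 = 24/s^5. Then L{t^4·13} = 13·24/s^5 = 312/s^5

Final answer: 312/s^5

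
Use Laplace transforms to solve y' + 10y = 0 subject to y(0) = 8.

L{y'} + 10L{y} = 0. sY - 8 + 10Y = 0. Y(s+10) = 8. Y = 8/(s+10)

Final answer: y(t) = 8e^(-10t)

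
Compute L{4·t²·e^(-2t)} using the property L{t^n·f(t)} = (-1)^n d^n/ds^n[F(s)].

L{e^(-2t)} = 1/(s+2). d/ds[1/(s+2)] = -1/(s+2)². d²/ds²[1/(s+2)] = 2/(s+2)³. So L{t²·e^(-2t)} = (-1)² · 2/(s+2)³ = 2/(s+2)³. Then L{4·t²·e^(-2t)} = 4·2/(s+2)³ = 8/(s+2)³

Final answer: 8/(s+2)³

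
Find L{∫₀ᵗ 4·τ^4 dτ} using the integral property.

L{∫₀ᵗ f(τ)dτ} = F(s)/s with f(t) = 4t^4. F(s) = 96/s^5, so L{∫₀ᵗ 4·τ^4 dτ} = (96/s^5)/s = 96/s^6. (Check: ∫₀ᵗ 4·τ^4 dτ = 4t^5/5.)

Final answer: 96/s^6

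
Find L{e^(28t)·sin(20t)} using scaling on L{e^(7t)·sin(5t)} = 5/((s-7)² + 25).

Scaling with a=4: L{e^(28t)·sin(20t)} = (1/4) · 5/((s/4-7)² + 25). Simplifying: 20/((s-28)² + 400)

Final answer: 20/((s-28)² + 400)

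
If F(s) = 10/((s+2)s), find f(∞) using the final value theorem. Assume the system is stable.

f(∞) = lim_{s→0} sF(s) = lim_{s→0} 10/(s+2) = 5

Final answer: 5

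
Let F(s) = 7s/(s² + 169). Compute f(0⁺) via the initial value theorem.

f(0⁺) = lim_{s→∞} s·7s/(s² + 169) = lim_{s→∞} 7s²/(s² + 169) = 7

Final answer: 7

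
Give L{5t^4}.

L{t^n} = n!/s^(n+1). So L{5t^4} = 5·4!/s^5 = 120/s^5

Final answer: 120/s^5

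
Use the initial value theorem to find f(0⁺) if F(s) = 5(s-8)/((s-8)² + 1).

f(0⁺) = lim_{s→∞} sF(s) = lim_{s→∞} 5s(s-8)/((s-8)² + 1) = 5

Final answer: 5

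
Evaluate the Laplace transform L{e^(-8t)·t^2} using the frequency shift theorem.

L{e^(at)·t^n} = n!/(s-a)^(n+1), so L{e^(-8t)·t^2} = 2/(s+8)^3

Final answer: 2/(s+8)^3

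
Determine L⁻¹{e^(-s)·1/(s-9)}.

L⁻¹{1/(s-9)} = e^(9t). By the time shift theorem, L⁻¹{e^(-as)F(s)} = u(t-a)f(t-a) with a=1, so L⁻¹{e^(-s)·1/(s-9)} = u(t-1)·e^(9(t-1))

Final answer: u(t-1)·e^(9(t-1))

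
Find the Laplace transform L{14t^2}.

L{14t^2} = 14 · L{t^2} = 14 · 2/s^3 = 28/s^3

Final answer: 28/s^3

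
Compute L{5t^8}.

L{t^n} = n!/s^(n+1). So L{5t^8} = 5·8!/s^9 = 201600/s^9

Final answer: 201600/s^9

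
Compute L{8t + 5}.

L{8t + 5} = 8·L{t} + 5·L{1} = 8/s² + 5/s

Final answer: 8/s² + 5/s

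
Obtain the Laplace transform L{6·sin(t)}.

L{sin(ωt)} = ω/(s² + ω²), so L{sin(t)} = 1/(s² + 1). Then L{6·sin(t)} = 6·1/(s² + 1) = 6/(s² + 1)

Final answer: 6/(s² + 1)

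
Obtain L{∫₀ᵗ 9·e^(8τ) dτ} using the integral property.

L{∫₀ᵗ f(τ)dτ} = F(s)/s with F(s) = 9/(s-8), so L{∫₀ᵗ 9·e^(8τ) dτ} = 9/(s(s-8))

Final answer: 9/(s(s-8))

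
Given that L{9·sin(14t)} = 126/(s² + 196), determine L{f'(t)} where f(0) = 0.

L{f'(t)} = s·F(s) - f(0) = s·126/(s² + 196) - 0 = 126s/(s² + 196)

Final answer: 126s/(s² + 196)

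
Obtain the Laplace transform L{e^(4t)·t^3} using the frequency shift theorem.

L{e^(at)·t^n} = n!/(s-a)^(n+1), so L{e^(4t)·t^3} = 6/(s-4)^4

Final answer: 6/(s-4)^4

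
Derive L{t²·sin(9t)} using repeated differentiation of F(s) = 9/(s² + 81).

F(s) = 9/(s² + 81). F'(s) = -18s/(s² + 81)². F''(s) = -18(81 - 3s²)/(s² + 81)³ = (54s² - 1458)/(s² + 81)³. So L{t²·sin(9t)} = (-1)² F''(s) = (54s² - 1458)/(s² + 81)³

Final answer: (54s² - 1458)/(s² + 81)³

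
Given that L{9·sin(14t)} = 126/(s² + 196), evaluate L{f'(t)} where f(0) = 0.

L{f'(t)} = s·F(s) - f(0) = s·126/(s² + 196) - 0 = 126s/(s² + 196)

Final answer: 126s/(s² + 196)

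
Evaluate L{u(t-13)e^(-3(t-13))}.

u(t-a)f(t-a) with f(t)=e^(-3t). L{e^(-3t)} = 1/(s+3). By time shift: e^(-13s)/(s+3)

Final answer: e^(-13s)/(s+3)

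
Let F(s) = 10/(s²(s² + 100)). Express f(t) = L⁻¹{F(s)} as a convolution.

10/(s²(s² + 100)) = (1/s²)·(10/(s² + 100)) = L{t}·L{sin(10t)}. So f(t) = t*(sin(10t)) = ∫₀ᵗ τ·sin(10(t-τ)) dτ

Final answer: ∫₀ᵗ τ·sin(10(t-τ)) dτ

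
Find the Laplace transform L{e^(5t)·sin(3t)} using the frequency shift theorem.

Frequency shift: L{e^(at)f(t)} = F(s-a). L{e^(5t)·sin(3t)} = 3/((s-5)² + 9)

Final answer: 3/((s-5)² + 9)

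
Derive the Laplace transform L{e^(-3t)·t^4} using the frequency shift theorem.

L{e^(at)·t^n} = n!/(s-a)^(n+1), so L{e^(-3t)·t^4} = 24/(s+3)^5

Final answer: 24/(s+3)^5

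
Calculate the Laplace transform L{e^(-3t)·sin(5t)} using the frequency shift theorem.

Frequency shift: L{e^(at)f(t)} = F(s-a). L{e^(-3t)·sin(5t)} = 5/((s+3)² + 25)

Final answer: 5/((s+3)² + 25)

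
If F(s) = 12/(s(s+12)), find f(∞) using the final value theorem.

f(∞) = lim_{s→0} s·12/(s(s+12)) = lim_{s→0} 12/(s+12) = 12/12 = 1

Final answer: 1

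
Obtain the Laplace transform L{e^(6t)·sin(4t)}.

L{e^(at)·sin(ωt)} = ω/((s-a)² + ω²), so L{e^(6t)·sin(4t)} = 4/((s-6)² + 16)

Final answer: 4/((s-6)² + 16)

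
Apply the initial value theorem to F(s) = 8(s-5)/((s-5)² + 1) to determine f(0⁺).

f(0⁺) = lim_{s→∞} sF(s) = lim_{s→∞} 8s(s-5)/((s-5)² + 1) = 8

Final answer: 8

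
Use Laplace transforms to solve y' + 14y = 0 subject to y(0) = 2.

L{y'} + 14L{y} = 0. sY - 2 + 14Y = 0. Y(s+14) = 2. Y = 2/(s+14)

Final answer: y(t) = 2e^(-14t)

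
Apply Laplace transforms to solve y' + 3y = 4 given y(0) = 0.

sY + 3Y = 4/s. Y = 4/(s(s+3)). Partial fractions: Y = 4/3/s - 4/3/(s+3)

Final answer: y(t) = 4/3(1 - e^(-3t))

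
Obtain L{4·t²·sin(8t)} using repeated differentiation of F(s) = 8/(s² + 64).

F(s) = 8/(s² + 64). F'(s) = -16s/(s² + 64)². F''(s) = -16(64 - 3s²)/(s² + 64)³ = (48s² - 1024)/(s² + 64)³. So L{t²·sin(8t)} = (-1)² F''(s) = (48s² - 1024)/(s² + 64)³. Then L{4·t²·sin(8t)} = 4·(48s² - 1024)/(s² + 64)³ = (192s² - 4096)/(s² + 64)³

Final answer: (192s² - 4096)/(s² + 64)³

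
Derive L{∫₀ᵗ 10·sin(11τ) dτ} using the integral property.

L{∫₀ᵗ f(τ)dτ} = F(s)/s with F(s) = 110/(s² + 121), so the result is (110/(s² + 121))/s = 110/(s(s² + 121))

Final answer: 110/(s(s² + 121))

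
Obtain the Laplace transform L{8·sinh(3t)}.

L{sinh(ωt)} = ω/(s² - ω²), so L{sinh(3t)} = 3/(s² - 9). Then L{8·sinh(3t)} = 8·3/(s² - 9) = 24/(s² - 9)

Final answer: 24/(s² - 9)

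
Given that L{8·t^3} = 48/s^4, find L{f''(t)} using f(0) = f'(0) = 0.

L{f''(t)} = s²F(s) - sf(0) - f'(0) = s²·48/s^4 - 0 - 0 = 48/s^2

Final answer: 48/s^2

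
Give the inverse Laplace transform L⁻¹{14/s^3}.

L⁻¹{n!/s^(n+1)} = t^n with n=2. So L⁻¹{2/s^3} = t^2, and L⁻¹{14/s^3} = (14/2)·t^2 = 7·t^2

Final answer: 7·t^2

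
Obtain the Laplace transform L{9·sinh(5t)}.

L{sinh(ωt)} = ω/(s² - ω²), so L{sinh(5t)} = 5/(s² - 25). Then L{9·sinh(5t)} = 9·5/(s² - 25) = 45/(s² - 25)

Final answer: 45/(s² - 25)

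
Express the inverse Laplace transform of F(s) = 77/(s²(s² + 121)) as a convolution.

77/(s²(s² + 121)) = (1/s²)·(77/(s² + 121)) = L{t}·L{7·sin(11t)}. So f(t) = t*(7·sin(11t)) = ∫₀ᵗ 7τ·sin(11(t-τ)) dτ

Final answer: ∫₀ᵗ 7τ·sin(11(t-τ)) dτ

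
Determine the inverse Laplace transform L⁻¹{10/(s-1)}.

L⁻¹{1/(s-a)} = e^(at), so L⁻¹{1/(s-1)} = e^t, and L⁻¹{10/(s-1)} = 10·e^t

Final answer: 10·e^t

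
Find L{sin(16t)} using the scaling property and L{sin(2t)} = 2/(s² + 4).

Using L{f(at)} = (1/a)F(s/a) with a=8: L{sin(16t)} = (1/8) · 2/((s/8)² + 4) = (1/8) · 2·64/(s² + 256) = 16/(s² + 256)

Final answer: 16/(s² + 256)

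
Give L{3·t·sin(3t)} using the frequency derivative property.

L{sin(3t)} = 3/(s² + 9). By L{t·f(t)} = -F'(s): -d/ds[3/(s² + 9)] = -(3)·(-2s)/(s² + 9)² = 6s/(s² + 9)². Then L{3·t·sin(3t)} = 3·6s/(s² + 9)² = 18s/(s² + 9)²

Final answer: 18s/(s² + 9)²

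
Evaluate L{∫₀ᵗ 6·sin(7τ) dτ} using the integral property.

L{∫₀ᵗ f(τ)dτ} = F(s)/s with F(s) = 42/(s² + 49), so the result is (42/(s² + 49))/s = 42/(s(s² + 49))

Final answer: 42/(s(s² + 49))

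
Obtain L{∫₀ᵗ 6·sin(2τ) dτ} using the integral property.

L{∫₀ᵗ f(τ)dτ} = F(s)/s with F(s) = 12/(s² + 4), so the result is (12/(s² + 4))/s = 12/(s(s² + 4))

Final answer: 12/(s(s² + 4))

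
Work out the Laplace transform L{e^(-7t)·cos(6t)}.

L{e^(at)·cos(ωt)} = (s-a)/((s-a)² + ω²), so L{e^(-7t)·cos(6t)} = (s+7)/((s+7)² + 36)

Final answer: (s+7)/((s+7)² + 36)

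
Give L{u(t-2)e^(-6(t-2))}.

u(t-a)f(t-a) with f(t)=e^(-6t). L{e^(-6t)} = 1/(s+6). By time shift: e^(-2s)/(s+6)

Final answer: e^(-2s)/(s+6)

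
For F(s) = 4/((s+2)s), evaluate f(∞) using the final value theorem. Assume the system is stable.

f(∞) = lim_{s→0} sF(s) = lim_{s→0} 4/(s+2) = 2

Final answer: 2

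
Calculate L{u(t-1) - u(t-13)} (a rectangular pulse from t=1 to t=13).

L{u(t-a)} = e^(-as)/s. L{u(t-1) - u(t-13)} = (e^(-s) - e^(-13s))/s

Final answer: (e^(-s) - e^(-13s))/s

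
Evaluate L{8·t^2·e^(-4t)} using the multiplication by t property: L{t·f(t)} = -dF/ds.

Using L{t^n·e^(at)} = n!/(s-a)^(n+1), L{t^2·e^(-4t)} = 2/(s+4)^3, so L{8·t^2·e^(-4t)} = 8·2/(s+4)^3 = 16/(s+4)^3

Final answer: 16/(s+4)^3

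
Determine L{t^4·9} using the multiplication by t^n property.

L{9} = 9/s. d^1/ds^1[1/s] = -1/s². d^2/ds^2[1/s] = 2/s^3. d^3/ds^3[1/s] = -6/s^4. d^4/ds^4[1/s] = 24/s^5. So L{t^4} = (-1)^{4}·24/s^5 = 24/s^5. Then L{t^4·9} = 9·24/s^5 = 216/s^5

Final answer: 216/s^5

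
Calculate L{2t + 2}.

L{2t + 2} = 2·L{t} + 2·L{1} = 2/s² + 2/s

Final answer: 2/s² + 2/s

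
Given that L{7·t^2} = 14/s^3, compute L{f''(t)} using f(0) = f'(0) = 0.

L{f''(t)} = s²F(s) - sf(0) - f'(0) = s²·14/s^3 - 0 - 0 = 14/s

Final answer: 14/s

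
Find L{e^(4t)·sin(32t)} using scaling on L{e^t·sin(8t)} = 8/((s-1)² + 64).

Scaling with a=4: L{e^(4t)·sin(32t)} = (1/4) · 8/((s/4-1)² + 64). Simplifying: 32/((s-4)² + 1024)

Final answer: 32/((s-4)² + 1024)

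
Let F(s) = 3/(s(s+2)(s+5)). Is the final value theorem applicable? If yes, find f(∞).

Poles of sF(s) = 3/((s+2)(s+5)) are at s = -2 and s = -5, both in the left half-plane. Theorem applies. f(∞) = lim_{s→0} sF(s) = 3/(2·5) = 3/10

Final answer: 3/10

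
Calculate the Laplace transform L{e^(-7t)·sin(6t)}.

L{e^(at)·sin(ωt)} = ω/((s-a)² + ω²), so L{e^(-7t)·sin(6t)} = 6/((s+7)² + 36)

Final answer: 6/((s+7)² + 36)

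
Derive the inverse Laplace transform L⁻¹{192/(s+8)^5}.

L⁻¹{n!/(s-a)^(n+1)} = t^n·e^(at) with n=4, a=-8. So L⁻¹{24/(s+8)^5} = t^4·e^(-8t), and L⁻¹{192/(s+8)^5} = (192/24)·t^4·e^(-8t) = 8·t^4·e^(-8t)

Final answer: 8·t^4·e^(-8t)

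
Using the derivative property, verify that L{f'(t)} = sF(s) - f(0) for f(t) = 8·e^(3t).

f'(t) = 24e^(3t). Direct: L{f'(t)} = 24/(s-3). Property: s·8/(s-3) - 8 = (8s - 8(s-3))/(s-3) = 24/(s-3). ✓

Final answer: 24/(s-3)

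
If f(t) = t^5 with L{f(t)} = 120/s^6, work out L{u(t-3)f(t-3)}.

Time shift theorem: L{u(t-a)f(t-a)} = e^(-as)F(s). Here a=3, F(s) = 120/s^6, so L{u(t-3)f(t-3)} = e^(-3s)·120/s^6

Final answer: e^(-3s)·120/s^6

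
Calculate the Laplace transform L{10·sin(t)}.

L{sin(ωt)} = ω/(s² + ω²), so L{sin(t)} = 1/(s² + 1). Then L{10·sin(t)} = 10·1/(s² + 1) = 10/(s² + 1)

Final answer: 10/(s² + 1)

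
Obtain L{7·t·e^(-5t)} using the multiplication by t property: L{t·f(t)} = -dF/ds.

Using L{t^n·e^(at)} = n!/(s-a)^(n+1), L{t·e^(-5t)} = 1/(s+5)^2, so L{7·t·e^(-5t)} = 7·1/(s+5)^2 = 7/(s+5)^2

Final answer: 7/(s+5)^2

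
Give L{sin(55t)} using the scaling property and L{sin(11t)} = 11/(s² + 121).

Using L{f(at)} = (1/a)F(s/a) with a=5: L{sin(55t)} = (1/5) · 11/((s/5)² + 121) = (1/5) · 11·25/(s² + 3025) = 55/(s² + 3025)

Final answer: 55/(s² + 3025)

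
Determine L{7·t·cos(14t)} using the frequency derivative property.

L{cos(14t)} = s/(s² + 196). Derivative: d/ds[s/(s² + 196)] = [(s² + 196) - s·2s]/(s² + 196)² = (196 - s²)/(s² + 196)². So L{t·cos(14t)} = -F'(s) = (s² - 196)/(s² + 196)². Then L{7·t·cos(14t)} = 7·(s² - 196)/(s² + 196)²

Final answer: 7·(s² - 196)/(s² + 196)²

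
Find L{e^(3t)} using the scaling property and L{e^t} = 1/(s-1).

Using L{f(at)} = (1/a)F(s/a) with a=3 and f(t) = e^t: L{e^(3t)} = (1/3) · 1/((s/3)-1) = (1/3) · 3/(s-3) = 1/(s-3)

Final answer: 1/(s-3)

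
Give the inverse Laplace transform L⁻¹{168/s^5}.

L⁻¹{n!/s^(n+1)} = t^n with n=4. So L⁻¹{24/s^5} = t^4, and L⁻¹{168/s^5} = (168/24)·t^4 = 7·t^4

Final answer: 7·t^4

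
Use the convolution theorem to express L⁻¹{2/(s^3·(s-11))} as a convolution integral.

2/(s^3·(s-11)) = (2/s^3)·(1/(s-11)) = L{t^2}·L{e^(11t)}. So f(t) = t^2*e^(11t) = ∫₀ᵗ τ^2·e^(11(t-τ)) dτ

Final answer: ∫₀ᵗ τ^2·e^(11(t-τ)) dτ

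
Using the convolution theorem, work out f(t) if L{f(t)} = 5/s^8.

5/s^8 = (5/s)·(1/s^7) = L{5}·L{t^6/720}. By convolution, f(t) = 5*t^6/720 = ∫₀ᵗ 5·τ^6/720 dτ = 5·t^7/5040

Final answer: 5·t^7/5040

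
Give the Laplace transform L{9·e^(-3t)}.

L{e^(at)} = 1/(s-a), so L{e^(-3t)} = 1/(s+3). Then L{9·e^(-3t)} = 9/(s+3)

Final answer: 9/(s+3)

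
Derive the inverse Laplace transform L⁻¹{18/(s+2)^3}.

L⁻¹{n!/(s-a)^(n+1)} = t^n·e^(at) with n=2, a=-2. So L⁻¹{2/(s+2)^3} = t^2·e^(-2t), and L⁻¹{18/(s+2)^3} = (18/2)·t^2·e^(-2t) = 9·t^2·e^(-2t)

Final answer: 9·t^2·e^(-2t)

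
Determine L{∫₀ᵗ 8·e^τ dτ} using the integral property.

L{∫₀ᵗ f(τ)dτ} = F(s)/s with F(s) = 8/(s-1), so L{∫₀ᵗ 8·e^τ dτ} = 8/(s(s-1))

Final answer: 8/(s(s-1))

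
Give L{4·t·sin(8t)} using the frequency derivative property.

L{sin(8t)} = 8/(s² + 64). By L{t·f(t)} = -F'(s): -d/ds[8/(s² + 64)] = -(8)·(-2s)/(s² + 64)² = 16s/(s² + 64)². Then L{4·t·sin(8t)} = 4·16s/(s² + 64)² = 64s/(s² + 64)²

Final answer: 64s/(s² + 64)²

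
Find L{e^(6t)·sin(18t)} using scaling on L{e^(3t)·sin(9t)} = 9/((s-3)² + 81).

Scaling with a=2: L{e^(6t)·sin(18t)} = (1/2) · 9/((s/2-3)² + 81). Simplifying: 18/((s-6)² + 324)

Final answer: 18/((s-6)² + 324)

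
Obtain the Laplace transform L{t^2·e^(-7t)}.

L{t^n·e^(at)} = n!/(s-a)^(n+1), so L{t^2·e^(-7t)} = 2/(s+7)^3

Final answer: 2/(s+7)^3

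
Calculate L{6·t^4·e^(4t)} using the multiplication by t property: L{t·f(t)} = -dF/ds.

Using L{t^n·e^(at)} = n!/(s-a)^(n+1), L{t^4·e^(4t)} = 24/(s-4)^5, so L{6·t^4·e^(4t)} = 6·24/(s-4)^5 = 144/(s-4)^5

Final answer: 144/(s-4)^5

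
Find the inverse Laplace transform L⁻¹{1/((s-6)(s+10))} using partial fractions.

Decompose: A/(s-6) + B/(s+10). A = 1/16, B = -1/16. f(t) = (e^(6t) - e^(-10t))/16

Final answer: (e^(6t) - e^(-10t))/16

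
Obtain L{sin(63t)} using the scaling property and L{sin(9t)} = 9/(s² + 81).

Using L{f(at)} = (1/a)F(s/a) with a=7: L{sin(63t)} = (1/7) · 9/((s/7)² + 81) = (1/7) · 9·49/(s² + 3969) = 63/(s² + 3969)

Final answer: 63/(s² + 3969)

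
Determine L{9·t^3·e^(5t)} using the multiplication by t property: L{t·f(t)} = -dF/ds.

Using L{t^n·e^(at)} = n!/(s-a)^(n+1), L{t^3·e^(5t)} = 6/(s-5)^4, so L{9·t^3·e^(5t)} = 9·6/(s-5)^4 = 54/(s-5)^4

Final answer: 54/(s-5)^4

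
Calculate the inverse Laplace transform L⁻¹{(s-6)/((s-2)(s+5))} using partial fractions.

Using partial fractions, f(t) = (-4e^(2t) + 11e^(-5t))/7

Final answer: (-4e^(2t) + 11e^(-5t))/7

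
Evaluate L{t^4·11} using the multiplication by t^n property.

L{11} = 11/s. d^1/ds^1[1/s] = -1/s². d^2/ds^2[1/s] = 2/s^3. d^3/ds^3[1/s] = -6/s^4. d^4/ds^4[1/s] = 24/s^5. So L{t^4} = (-1)^{4}·24/s^5 = 24/s^5. Then L{t^4·11} = 11·24/s^5 = 264/s^5

Final answer: 264/s^5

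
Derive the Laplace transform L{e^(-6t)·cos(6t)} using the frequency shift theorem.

Frequency shift: L{e^(at)f(t)} = F(s-a). L{e^(-6t)·cos(6t)} = (s+6)/((s+6)² + 36)

Final answer: (s+6)/((s+6)² + 36)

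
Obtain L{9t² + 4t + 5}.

L{9t² + 4t + 5} = 9·2/s³ + 4/s² + 5/s = 18/s³ + 4/s² + 5/s

Final answer: 18/s³ + 4/s² + 5/s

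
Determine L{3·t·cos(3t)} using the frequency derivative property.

L{cos(3t)} = s/(s² + 9). Derivative: d/ds[s/(s² + 9)] = [(s² + 9) - s·2s]/(s² + 9)² = (9 - s²)/(s² + 9)². So L{t·cos(3t)} = -F'(s) = (s² - 9)/(s² + 9)². Then L{3·t·cos(3t)} = 3·(s² - 9)/(s² + 9)²

Final answer: 3·(s² - 9)/(s² + 9)²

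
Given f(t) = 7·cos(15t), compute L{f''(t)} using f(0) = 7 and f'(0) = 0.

F(s) = 7s/(s² + 225). L{f''(t)} = s²F(s) - sf(0) - f'(0) = 7s³/(s² + 225) - 7s = (7s³ - 7s(s² + 225))/(s² + 225) = -1575s/(s² + 225)

Final answer: -1575s/(s² + 225)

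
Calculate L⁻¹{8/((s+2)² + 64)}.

Form: b/((s-a)² + b²) → e^(at)sin(bt). With a=-2, b=8

Final answer: e^(-2t)·sin(8t)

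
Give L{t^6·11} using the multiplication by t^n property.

L{11} = 11/s. d^1/ds^1[1/s] = -1/s². d^2/ds^2[1/s] = 2/s^3. d^3/ds^3[1/s] = -6/s^4. d^4/ds^4[1/s] = 24/s^5. d^5/ds^5[1/s] = -120/s^6. d^6/ds^6[1/s] = 720/s^7. So L{t^6} = (-1)^{6}·720/s^7 = 720/s^7. Then L{t^6·11} = 11·720/s^7 = 7920/s^7

Final answer: 7920/s^7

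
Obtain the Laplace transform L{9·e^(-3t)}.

L{e^(at)} = 1/(s-a), so L{e^(-3t)} = 1/(s+3). Then L{9·e^(-3t)} = 9/(s+3)

Final answer: 9/(s+3)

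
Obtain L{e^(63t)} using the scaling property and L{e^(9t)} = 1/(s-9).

Using L{f(at)} = (1/a)F(s/a) with a=7 and f(t) = e^(9t): L{e^(63t)} = (1/7) · 1/((s/7)-9) = (1/7) · 7/(s-63) = 1/(s-63)

Final answer: 1/(s-63)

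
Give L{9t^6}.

L{t^n} = n!/s^(n+1). So L{9t^6} = 9·6!/s^7 = 6480/s^7

Final answer: 6480/s^7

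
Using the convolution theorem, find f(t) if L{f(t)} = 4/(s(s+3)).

4/(s(s+3)) = (4/s)·(1/(s+3)) = L{4}·L{e^(-3t)}. By convolution, f(t) = 4*e^(-3t) = ∫₀ᵗ 4·e^(-3τ) dτ = 4·(1 - e^(-3t))/3

Final answer: 4·(1 - e^(-3t))/3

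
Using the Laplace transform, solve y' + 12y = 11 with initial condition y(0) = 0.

sY + 12Y = 11/s. Y = 11/(s(s+12)). Partial fractions: Y = 11/12/s - 11/12/(s+12)

Final answer: y(t) = 11/12(1 - e^(-12t))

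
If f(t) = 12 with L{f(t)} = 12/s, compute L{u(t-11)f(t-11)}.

Time shift theorem: L{u(t-a)f(t-a)} = e^(-as)F(s). Here a=11, F(s) = 12/s, so L{u(t-11)f(t-11)} = e^(-11s)·12/s

Final answer: e^(-11s)·12/s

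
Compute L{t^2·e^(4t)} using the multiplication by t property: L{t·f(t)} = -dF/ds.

Using L{t^n·e^(at)} = n!/(s-a)^(n+1), L{t^2·e^(4t)} = 2/(s-4)^3

Final answer: 2/(s-4)^3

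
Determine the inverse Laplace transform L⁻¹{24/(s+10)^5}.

L⁻¹{n!/(s-a)^(n+1)} = t^n·e^(at) with n=4, a=-10. So L⁻¹{24/(s+10)^5} = t^4·e^(-10t)

Final answer: t^4·e^(-10t)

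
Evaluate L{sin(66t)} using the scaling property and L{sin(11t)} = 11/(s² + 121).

Using L{f(at)} = (1/a)F(s/a) with a=6: L{sin(66t)} = (1/6) · 11/((s/6)² + 121) = (1/6) · 11·36/(s² + 4356) = 66/(s² + 4356)

Final answer: 66/(s² + 4356)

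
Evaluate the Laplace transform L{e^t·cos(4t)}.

L{e^(at)·cos(ωt)} = (s-a)/((s-a)² + ω²), so L{e^t·cos(4t)} = (s-1)/((s-1)² + 16)

Final answer: (s-1)/((s-1)² + 16)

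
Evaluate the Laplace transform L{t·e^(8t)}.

L{t^n·e^(at)} = n!/(s-a)^(n+1), so L{t·e^(8t)} = 1/(s-8)^2

Final answer: 1/(s-8)^2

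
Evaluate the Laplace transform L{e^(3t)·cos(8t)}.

L{e^(at)·cos(ωt)} = (s-a)/((s-a)² + ω²), so L{e^(3t)·cos(8t)} = (s-3)/((s-3)² + 64)

Final answer: (s-3)/((s-3)² + 64)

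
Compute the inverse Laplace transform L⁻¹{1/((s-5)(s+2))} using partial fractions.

Decompose: A/(s-5) + B/(s+2). A = 1/7, B = -1/7. f(t) = (e^(5t) - e^(-2t))/7

Final answer: (e^(5t) - e^(-2t))/7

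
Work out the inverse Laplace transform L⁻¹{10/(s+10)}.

L⁻¹{1/(s-a)} = e^(at), so L⁻¹{1/(s+10)} = e^(-10t), and L⁻¹{10/(s+10)} = 10·e^(-10t)

Final answer: 10·e^(-10t)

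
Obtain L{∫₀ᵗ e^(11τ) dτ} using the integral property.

L{∫₀ᵗ f(τ)dτ} = F(s)/s with F(s) = 1/(s-11), so L{∫₀ᵗ e^(11τ) dτ} = 1/(s(s-11))

Final answer: 1/(s(s-11))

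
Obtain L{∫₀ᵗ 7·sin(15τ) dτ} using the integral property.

L{∫₀ᵗ f(τ)dτ} = F(s)/s with F(s) = 105/(s² + 225), so the result is (105/(s² + 225))/s = 105/(s(s² + 225))

Final answer: 105/(s(s² + 225))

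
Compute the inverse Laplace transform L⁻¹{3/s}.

L⁻¹{c/s} = c, so L⁻¹{3/s} = 3

Final answer: 3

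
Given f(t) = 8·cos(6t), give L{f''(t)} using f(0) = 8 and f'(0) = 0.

F(s) = 8s/(s² + 36). L{f''(t)} = s²F(s) - sf(0) - f'(0) = 8s³/(s² + 36) - 8s = (8s³ - 8s(s² + 36))/(s² + 36) = -288s/(s² + 36)

Final answer: -288s/(s² + 36)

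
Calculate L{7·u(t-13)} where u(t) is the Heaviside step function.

L{u(t-a)} = e^(-as)/s. Here a=13, so L{u(t-13)} = e^(-13s)/s, and L{7·u(t-13)} = 7·e^(-13s)/s

Final answer: 7·e^(-13s)/s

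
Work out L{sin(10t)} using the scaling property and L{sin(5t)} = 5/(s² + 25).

Using L{f(at)} = (1/a)F(s/a) with a=2: L{sin(10t)} = (1/2) · 5/((s/2)² + 25) = (1/2) · 5·4/(s² + 100) = 10/(s² + 100)

Final answer: 10/(s² + 100)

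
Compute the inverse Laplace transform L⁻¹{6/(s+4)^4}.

L⁻¹{n!/(s-a)^(n+1)} = t^n·e^(at) with n=3, a=-4. So L⁻¹{6/(s+4)^4} = t^3·e^(-4t)

Final answer: t^3·e^(-4t)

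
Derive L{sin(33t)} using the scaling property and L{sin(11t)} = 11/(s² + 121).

Using L{f(at)} = (1/a)F(s/a) with a=3: L{sin(33t)} = (1/3) · 11/((s/3)² + 121) = (1/3) · 11·9/(s² + 1089) = 33/(s² + 1089)

Final answer: 33/(s² + 1089)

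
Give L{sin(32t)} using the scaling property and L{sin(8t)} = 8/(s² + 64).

Using L{f(at)} = (1/a)F(s/a) with a=4: L{sin(32t)} = (1/4) · 8/((s/4)² + 64) = (1/4) · 8·16/(s² + 1024) = 32/(s² + 1024)

Final answer: 32/(s² + 1024)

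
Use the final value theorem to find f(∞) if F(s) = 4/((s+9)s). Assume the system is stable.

f(∞) = lim_{s→0} sF(s) = lim_{s→0} 4/(s+9) = 4/9

Final answer: 4/9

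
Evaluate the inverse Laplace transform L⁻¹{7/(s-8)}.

L⁻¹{1/(s-a)} = e^(at), so L⁻¹{1/(s-8)} = e^(8t), and L⁻¹{7/(s-8)} = 7·e^(8t)

Final answer: 7·e^(8t)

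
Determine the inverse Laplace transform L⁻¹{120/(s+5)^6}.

L⁻¹{n!/(s-a)^(n+1)} = t^n·e^(at), so L⁻¹{120/(s+5)^6} = t^5·e^(-5t)

Final answer: t^5·e^(-5t)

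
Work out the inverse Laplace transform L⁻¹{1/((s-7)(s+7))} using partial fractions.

Decompose: A/(s-7) + B/(s+7). A = 1/14, B = -1/14. f(t) = (e^(7t) - e^(-7t))/14

Final answer: (e^(7t) - e^(-7t))/14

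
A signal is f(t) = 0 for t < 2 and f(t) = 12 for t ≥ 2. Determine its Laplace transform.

f(t) = 12·u(t-2). L{u(t-2)} = e^(-2s)/s, so L{f(t)} = 12·e^(-2s)/s

Final answer: 12·e^(-2s)/s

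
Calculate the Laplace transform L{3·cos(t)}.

L{cos(ωt)} = s/(s² + ω²), so L{cos(t)} = s/(s² + 1). Then L{3·cos(t)} = 3·s/(s² + 1) = 3s/(s² + 1)

Final answer: 3s/(s² + 1)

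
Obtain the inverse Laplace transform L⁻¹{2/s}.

L⁻¹{c/s} = c, so L⁻¹{2/s} = 2

Final answer: 2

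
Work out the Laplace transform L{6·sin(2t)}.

L{sin(ωt)} = ω/(s² + ω²), so L{sin(2t)} = 2/(s² + 4). Then L{6·sin(2t)} = 6·2/(s² + 4) = 12/(s² + 4)

Final answer: 12/(s² + 4)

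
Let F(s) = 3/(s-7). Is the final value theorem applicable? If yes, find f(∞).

sF(s) = 3s/(s-7) has a pole at s = 7 in the right half-plane. Theorem does NOT apply (unstable system; f(t) = 3·e^(7t) grows without bound).

Final answer: Not applicable (unstable)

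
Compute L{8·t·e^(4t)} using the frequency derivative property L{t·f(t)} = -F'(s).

L{e^(4t)} = 1/(s-4). By frequency derivative: L{t·e^(4t)} = -d/ds[1/(s-4)] = -(-1)/(s-4)² = 1/(s-4)². Then L{8·t·e^(4t)} = 8·1/(s-4)² = 8/(s-4)²

Final answer: 8/(s-4)²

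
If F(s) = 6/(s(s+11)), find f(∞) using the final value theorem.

f(∞) = lim_{s→0} s·6/(s(s+11)) = lim_{s→0} 6/(s+11) = 6/11 = 6/11

Final answer: 6/11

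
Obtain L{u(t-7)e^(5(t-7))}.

u(t-a)f(t-a) with f(t)=e^(5t). L{e^(5t)} = 1/(s-5). By time shift: e^(-7s)/(s-5)

Final answer: e^(-7s)/(s-5)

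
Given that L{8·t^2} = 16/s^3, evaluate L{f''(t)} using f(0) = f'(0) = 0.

L{f''(t)} = s²F(s) - sf(0) - f'(0) = s²·16/s^3 - 0 - 0 = 16/s

Final answer: 16/s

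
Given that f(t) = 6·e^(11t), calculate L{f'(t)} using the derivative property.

f(0) = 6, F(s) = 6/(s-11). L{f'(t)} = s·F(s) - f(0) = 6s/(s-11) - 6 = (6s - 6(s-11))/(s-11) = 66/(s-11)

Final answer: 66/(s-11)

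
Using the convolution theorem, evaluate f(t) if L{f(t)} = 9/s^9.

9/s^9 = (9/s)·(1/s^8) = L{9}·L{t^7/5040}. By convolution, f(t) = 9*t^7/5040 = ∫₀ᵗ 9·τ^7/5040 dτ = 9·t^8/40320

Final answer: 9·t^8/40320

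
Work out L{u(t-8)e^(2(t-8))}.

u(t-a)f(t-a) with f(t)=e^(2t). L{e^(2t)} = 1/(s-2). By time shift: e^(-8s)/(s-2)

Final answer: e^(-8s)/(s-2)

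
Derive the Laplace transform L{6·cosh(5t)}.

L{cosh(ωt)} = s/(s² - ω²), so L{cosh(5t)} = s/(s² - 25). Then L{6·cosh(5t)} = 6·s/(s² - 25) = 6s/(s² - 25)

Final answer: 6s/(s² - 25)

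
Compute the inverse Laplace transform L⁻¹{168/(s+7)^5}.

L⁻¹{n!/(s-a)^(n+1)} = t^n·e^(at) with n=4, a=-7. So L⁻¹{24/(s+7)^5} = t^4·e^(-7t), and L⁻¹{168/(s+7)^5} = (168/24)·t^4·e^(-7t) = 7·t^4·e^(-7t)

Final answer: 7·t^4·e^(-7t)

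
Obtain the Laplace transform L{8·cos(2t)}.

L{cos(ωt)} = s/(s² + ω²), so L{cos(2t)} = s/(s² + 4). Then L{8·cos(2t)} = 8·s/(s² + 4) = 8s/(s² + 4)

Final answer: 8s/(s² + 4)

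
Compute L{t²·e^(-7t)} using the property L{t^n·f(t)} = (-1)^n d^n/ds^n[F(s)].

L{e^(-7t)} = 1/(s+7). d/ds[1/(s+7)] = -1/(s+7)². d²/ds²[1/(s+7)] = 2/(s+7)³. So L{t²·e^(-7t)} = (-1)² · 2/(s+7)³ = 2/(s+7)³

Final answer: 2/(s+7)³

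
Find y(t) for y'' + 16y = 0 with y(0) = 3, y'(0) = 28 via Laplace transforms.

L{y''} + 16L{y} = 0. s²Y - 3s - 28 + 16Y = 0. Y(s² + 16) = 3s + 28. Y = (3s + 28)/(s² + 16). Inverting: y(t) = 3cos(4t) + 7sin(4t)

Final answer: y(t) = 3cos(4t) + 7sin(4t)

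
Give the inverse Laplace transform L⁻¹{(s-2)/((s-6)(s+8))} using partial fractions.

Using partial fractions, f(t) = (4e^(6t) + 10e^(-8t))/14

Final answer: (4e^(6t) + 10e^(-8t))/14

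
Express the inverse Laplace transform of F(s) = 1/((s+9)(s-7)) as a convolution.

1/((s+9)(s-7)) = (1/(s+9))·(1/(s-7)) = L{e^(-9t)}·L{e^(7t)}. So f(t) = e^(-9t)*e^(7t) = ∫₀ᵗ e^(-9τ)·e^(7(t-τ)) dτ

Final answer: ∫₀ᵗ e^(-9τ)·e^(7(t-τ)) dτ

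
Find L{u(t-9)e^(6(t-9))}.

u(t-a)f(t-a) with f(t)=e^(6t). L{e^(6t)} = 1/(s-6). By time shift: e^(-9s)/(s-6)

Final answer: e^(-9s)/(s-6)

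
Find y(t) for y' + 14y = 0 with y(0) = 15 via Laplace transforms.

L{y'} + 14L{y} = 0. sY - 15 + 14Y = 0. Y(s+14) = 15. Y = 15/(s+14)

Final answer: y(t) = 15e^(-14t)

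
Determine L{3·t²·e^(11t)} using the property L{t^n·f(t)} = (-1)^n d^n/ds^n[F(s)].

L{e^(11t)} = 1/(s-11). d/ds[1/(s-11)] = -1/(s-11)². d²/ds²[1/(s-11)] = 2/(s-11)³. So L{t²·e^(11t)} = (-1)² · 2/(s-11)³ = 2/(s-11)³. Then L{3·t²·e^(11t)} = 3·2/(s-11)³ = 6/(s-11)³

Final answer: 6/(s-11)³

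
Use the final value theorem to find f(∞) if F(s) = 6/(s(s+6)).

f(∞) = lim_{s→0} s·6/(s(s+6)) = lim_{s→0} 6/(s+6) = 6/6 = 1

Final answer: 1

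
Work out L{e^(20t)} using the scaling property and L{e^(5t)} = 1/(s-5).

Using L{f(at)} = (1/a)F(s/a) with a=4 and f(t) = e^(5t): L{e^(20t)} = (1/4) · 1/((s/4)-5) = (1/4) · 4/(s-20) = 1/(s-20)

Final answer: 1/(s-20)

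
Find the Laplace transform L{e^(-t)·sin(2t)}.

L{e^(at)·sin(ωt)} = ω/((s-a)² + ω²), so L{e^(-t)·sin(2t)} = 2/((s+1)² + 4)

Final answer: 2/((s+1)² + 4)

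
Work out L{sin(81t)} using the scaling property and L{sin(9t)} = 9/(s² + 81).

Using L{f(at)} = (1/a)F(s/a) with a=9: L{sin(81t)} = (1/9) · 9/((s/9)² + 81) = (1/9) · 9·81/(s² + 6561) = 81/(s² + 6561)

Final answer: 81/(s² + 6561)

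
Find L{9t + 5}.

L{9t + 5} = 9·L{t} + 5·L{1} = 9/s² + 5/s

Final answer: 9/s² + 5/s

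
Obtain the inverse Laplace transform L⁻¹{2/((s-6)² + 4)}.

Using frequency shift, L⁻¹{2/((s-6)² + 4)} = e^(6t)·sin(2t)

Final answer: e^(6t)·sin(2t)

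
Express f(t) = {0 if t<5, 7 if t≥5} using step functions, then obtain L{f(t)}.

f(t) = 7·u(t-5). L{u(t-5)} = e^(-5s)/s, so L{f(t)} = 7·e^(-5s)/s

Final answer: 7·e^(-5s)/s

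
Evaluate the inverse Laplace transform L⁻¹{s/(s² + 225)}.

L⁻¹{s/(s² + 225)} = cos(15t)

Final answer: cos(15t)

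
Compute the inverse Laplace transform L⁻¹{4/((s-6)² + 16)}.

Using frequency shift, L⁻¹{4/((s-6)² + 16)} = e^(6t)·sin(4t)

Final answer: e^(6t)·sin(4t)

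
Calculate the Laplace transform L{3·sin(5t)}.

L{sin(ωt)} = ω/(s² + ω²), so L{sin(5t)} = 5/(s² + 25). Then L{3·sin(5t)} = 3·5/(s² + 25) = 15/(s² + 25)

Final answer: 15/(s² + 25)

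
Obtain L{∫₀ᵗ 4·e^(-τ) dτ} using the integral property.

L{∫₀ᵗ f(τ)dτ} = F(s)/s with F(s) = 4/(s+1), so L{∫₀ᵗ 4·e^(-τ) dτ} = 4/(s(s+1))

Final answer: 4/(s(s+1))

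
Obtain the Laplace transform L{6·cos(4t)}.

L{cos(ωt)} = s/(s² + ω²), so L{cos(4t)} = s/(s² + 16). Then L{6·cos(4t)} = 6·s/(s² + 16) = 6s/(s² + 16)

Final answer: 6s/(s² + 16)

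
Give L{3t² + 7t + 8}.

L{3t² + 7t + 8} = 3·2/s³ + 7/s² + 8/s = 6/s³ + 7/s² + 8/s

Final answer: 6/s³ + 7/s² + 8/s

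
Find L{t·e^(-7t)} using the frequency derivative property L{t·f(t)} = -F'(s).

L{e^(-7t)} = 1/(s+7). By frequency derivative: L{t·e^(-7t)} = -d/ds[1/(s+7)] = -(-1)/(s+7)² = 1/(s+7)²

Final answer: 1/(s+7)²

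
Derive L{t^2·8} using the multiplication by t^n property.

L{8} = 8/s. d^1/ds^1[1/s] = -1/s². d^2/ds^2[1/s] = 2/s^3. So L{t^2} = (-1)^{2}·2/s^3 = 2/s^3. Then L{t^2·8} = 8·2/s^3 = 16/s^3

Final answer: 16/s^3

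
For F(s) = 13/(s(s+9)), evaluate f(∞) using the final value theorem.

f(∞) = lim_{s→0} s·13/(s(s+9)) = lim_{s→0} 13/(s+9) = 13/9 = 13/9

Final answer: 13/9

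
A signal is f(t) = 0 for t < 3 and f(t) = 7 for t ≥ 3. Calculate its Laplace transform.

f(t) = 7·u(t-3). L{u(t-3)} = e^(-3s)/s, so L{f(t)} = 7·e^(-3s)/s

Final answer: 7·e^(-3s)/s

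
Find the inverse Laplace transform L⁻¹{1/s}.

L⁻¹{c/s} = c, so L⁻¹{1/s} = 1

Final answer: 1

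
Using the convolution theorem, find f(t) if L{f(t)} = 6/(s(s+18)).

6/(s(s+18)) = (6/s)·(1/(s+18)) = L{6}·L{e^(-18t)}. By convolution, f(t) = 6*e^(-18t) = ∫₀ᵗ 6·e^(-18τ) dτ = 6·(1 - e^(-18t))/18

Final answer: 6·(1 - e^(-18t))/18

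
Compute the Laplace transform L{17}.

L{17} = 17 · L{1} = 17/s

Final answer: 17/s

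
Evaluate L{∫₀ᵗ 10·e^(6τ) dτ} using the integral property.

L{∫₀ᵗ f(τ)dτ} = F(s)/s with F(s) = 10/(s-6), so L{∫₀ᵗ 10·e^(6τ) dτ} = 10/(s(s-6))

Final answer: 10/(s(s-6))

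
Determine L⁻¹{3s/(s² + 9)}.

This is the form c·s/(s² + a²) with a = 3, c = 3. L⁻¹ = 3·cos(3t)

Final answer: 3·cos(3t)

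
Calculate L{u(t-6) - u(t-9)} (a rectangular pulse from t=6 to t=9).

L{u(t-a)} = e^(-as)/s. L{u(t-6) - u(t-9)} = (e^(-6s) - e^(-9s))/s

Final answer: (e^(-6s) - e^(-9s))/s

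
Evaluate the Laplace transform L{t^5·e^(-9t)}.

L{t^n·e^(at)} = n!/(s-a)^(n+1), so L{t^5·e^(-9t)} = 120/(s+9)^6

Final answer: 120/(s+9)^6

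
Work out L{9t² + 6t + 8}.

L{9t² + 6t + 8} = 9·2/s³ + 6/s² + 8/s = 18/s³ + 6/s² + 8/s

Final answer: 18/s³ + 6/s² + 8/s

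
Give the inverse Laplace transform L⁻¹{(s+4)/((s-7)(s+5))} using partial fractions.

Using partial fractions, f(t) = (11e^(7t) + e^(-5t))/12

Final answer: (11e^(7t) + e^(-5t))/12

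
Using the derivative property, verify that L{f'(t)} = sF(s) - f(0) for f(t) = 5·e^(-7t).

f'(t) = -35e^(-7t). Direct: L{f'(t)} = -35/(s+7). Property: s·5/(s+7) - 5 = (5s - 5(s+7))/(s+7) = -35/(s+7). ✓

Final answer: -35/(s+7)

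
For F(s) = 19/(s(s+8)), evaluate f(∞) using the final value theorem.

f(∞) = lim_{s→0} s·19/(s(s+8)) = lim_{s→0} 19/(s+8) = 19/8 = 19/8

Final answer: 19/8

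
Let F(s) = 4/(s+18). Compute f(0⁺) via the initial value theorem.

f(0⁺) = lim_{s→∞} s·4/(s+18) = lim_{s→∞} 4s/(s+18) = 4

Final answer: 4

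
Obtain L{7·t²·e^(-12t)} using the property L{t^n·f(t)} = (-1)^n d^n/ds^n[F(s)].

L{e^(-12t)} = 1/(s+12). d/ds[1/(s+12)] = -1/(s+12)². d²/ds²[1/(s+12)] = 2/(s+12)³. So L{t²·e^(-12t)} = (-1)² · 2/(s+12)³ = 2/(s+12)³. Then L{7·t²·e^(-12t)} = 7·2/(s+12)³ = 14/(s+12)³

Final answer: 14/(s+12)³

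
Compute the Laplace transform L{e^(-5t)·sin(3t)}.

L{e^(at)·sin(ωt)} = ω/((s-a)² + ω²), so L{e^(-5t)·sin(3t)} = 3/((s+5)² + 9)

Final answer: 3/((s+5)² + 9)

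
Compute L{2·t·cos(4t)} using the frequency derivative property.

L{cos(4t)} = s/(s² + 16). Derivative: d/ds[s/(s² + 16)] = [(s² + 16) - s·2s]/(s² + 16)² = (16 - s²)/(s² + 16)². So L{t·cos(4t)} = -F'(s) = (s² - 16)/(s² + 16)². Then L{2·t·cos(4t)} = 2·(s² - 16)/(s² + 16)²

Final answer: 2·(s² - 16)/(s² + 16)²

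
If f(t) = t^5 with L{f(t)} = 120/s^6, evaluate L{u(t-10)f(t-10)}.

Time shift theorem: L{u(t-a)f(t-a)} = e^(-as)F(s). Here a=10, F(s) = 120/s^6, so L{u(t-10)f(t-10)} = e^(-10s)·120/s^6

Final answer: e^(-10s)·120/s^6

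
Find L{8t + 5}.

L{8t + 5} = 8·L{t} + 5·L{1} = 8/s² + 5/s

Final answer: 8/s² + 5/s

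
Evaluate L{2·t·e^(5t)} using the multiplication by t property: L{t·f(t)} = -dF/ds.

Using L{t^n·e^(at)} = n!/(s-a)^(n+1), L{t·e^(5t)} = 1/(s-5)^2, so L{2·t·e^(5t)} = 2·1/(s-5)^2 = 2/(s-5)^2

Final answer: 2/(s-5)^2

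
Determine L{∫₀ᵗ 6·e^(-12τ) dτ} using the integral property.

L{∫₀ᵗ f(τ)dτ} = F(s)/s with F(s) = 6/(s+12), so L{∫₀ᵗ 6·e^(-12τ) dτ} = 6/(s(s+12))

Final answer: 6/(s(s+12))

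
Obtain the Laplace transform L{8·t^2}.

L{t^n} = n!/s^(n+1), so L{t^2} = 2/s^3. Then L{8·t^2} = 8·2/s^3 = 16/s^3

Final answer: 16/s^3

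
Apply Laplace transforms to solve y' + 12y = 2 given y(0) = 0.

sY + 12Y = 2/s. Y = 2/(s(s+12)). Partial fractions: Y = 1/6/s - 1/6/(s+12)

Final answer: y(t) = 1/6(1 - e^(-12t))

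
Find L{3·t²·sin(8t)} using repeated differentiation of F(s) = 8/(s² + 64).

F(s) = 8/(s² + 64). F'(s) = -16s/(s² + 64)². F''(s) = -16(64 - 3s²)/(s² + 64)³ = (48s² - 1024)/(s² + 64)³. So L{t²·sin(8t)} = (-1)² F''(s) = (48s² - 1024)/(s² + 64)³. Then L{3·t²·sin(8t)} = 3·(48s² - 1024)/(s² + 64)³ = (144s² - 3072)/(s² + 64)³

Final answer: (144s² - 3072)/(s² + 64)³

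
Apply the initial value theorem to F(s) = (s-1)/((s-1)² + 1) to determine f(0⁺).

f(0⁺) = lim_{s→∞} sF(s) = lim_{s→∞} s(s-1)/((s-1)² + 1) = 1

Final answer: 1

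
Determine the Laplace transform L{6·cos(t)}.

L{cos(ωt)} = s/(s² + ω²), so L{cos(t)} = s/(s² + 1). Then L{6·cos(t)} = 6·s/(s² + 1) = 6s/(s² + 1)

Final answer: 6s/(s² + 1)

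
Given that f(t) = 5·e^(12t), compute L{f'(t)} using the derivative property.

f(0) = 5, F(s) = 5/(s-12). L{f'(t)} = s·F(s) - f(0) = 5s/(s-12) - 5 = (5s - 5(s-12))/(s-12) = 60/(s-12)

Final answer: 60/(s-12)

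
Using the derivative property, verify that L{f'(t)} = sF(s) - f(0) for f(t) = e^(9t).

f'(t) = 9e^(9t). Direct: L{f'(t)} = 9/(s-9). Property: s·1/(s-9) - 1 = (s - (s-9))/(s-9) = 9/(s-9). ✓

Final answer: 9/(s-9)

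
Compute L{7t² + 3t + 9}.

L{7t² + 3t + 9} = 7·2/s³ + 3/s² + 9/s = 14/s³ + 3/s² + 9/s

Final answer: 14/s³ + 3/s² + 9/s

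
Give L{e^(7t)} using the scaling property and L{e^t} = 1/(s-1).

Using L{f(at)} = (1/a)F(s/a) with a=7 and f(t) = e^t: L{e^(7t)} = (1/7) · 1/((s/7)-1) = (1/7) · 7/(s-7) = 1/(s-7)

Final answer: 1/(s-7)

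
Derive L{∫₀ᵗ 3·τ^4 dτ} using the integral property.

L{∫₀ᵗ f(τ)dτ} = F(s)/s with f(t) = 3t^4. F(s) = 72/s^5, so L{∫₀ᵗ 3·τ^4 dτ} = (72/s^5)/s = 72/s^6. (Check: ∫₀ᵗ 3·τ^4 dτ = 3t^5/5.)

Final answer: 72/s^6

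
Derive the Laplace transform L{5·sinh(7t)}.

L{sinh(ωt)} = ω/(s² - ω²), so L{sinh(7t)} = 7/(s² - 49). Then L{5·sinh(7t)} = 5·7/(s² - 49) = 35/(s² - 49)

Final answer: 35/(s² - 49)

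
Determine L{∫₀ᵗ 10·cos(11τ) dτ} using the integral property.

L{∫₀ᵗ f(τ)dτ} = F(s)/s with F(s) = 10s/(s² + 121), so the result is (10s/(s² + 121))/s = 10/(s² + 121)

Final answer: 10/(s² + 121)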